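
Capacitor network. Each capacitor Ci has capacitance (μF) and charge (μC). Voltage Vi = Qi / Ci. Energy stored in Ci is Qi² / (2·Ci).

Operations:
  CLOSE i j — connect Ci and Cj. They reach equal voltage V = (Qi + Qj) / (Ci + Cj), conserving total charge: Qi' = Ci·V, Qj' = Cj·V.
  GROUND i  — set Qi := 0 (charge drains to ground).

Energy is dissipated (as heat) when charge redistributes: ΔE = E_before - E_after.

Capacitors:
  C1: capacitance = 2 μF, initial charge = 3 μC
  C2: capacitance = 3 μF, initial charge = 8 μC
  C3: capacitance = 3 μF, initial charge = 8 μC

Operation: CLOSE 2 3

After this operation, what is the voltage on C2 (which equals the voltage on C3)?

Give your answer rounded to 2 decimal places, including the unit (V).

Initial: C1(2μF, Q=3μC, V=1.50V), C2(3μF, Q=8μC, V=2.67V), C3(3μF, Q=8μC, V=2.67V)
Op 1: CLOSE 2-3: Q_total=16.00, C_total=6.00, V=2.67; Q2=8.00, Q3=8.00; dissipated=0.000

Answer: 2.67 V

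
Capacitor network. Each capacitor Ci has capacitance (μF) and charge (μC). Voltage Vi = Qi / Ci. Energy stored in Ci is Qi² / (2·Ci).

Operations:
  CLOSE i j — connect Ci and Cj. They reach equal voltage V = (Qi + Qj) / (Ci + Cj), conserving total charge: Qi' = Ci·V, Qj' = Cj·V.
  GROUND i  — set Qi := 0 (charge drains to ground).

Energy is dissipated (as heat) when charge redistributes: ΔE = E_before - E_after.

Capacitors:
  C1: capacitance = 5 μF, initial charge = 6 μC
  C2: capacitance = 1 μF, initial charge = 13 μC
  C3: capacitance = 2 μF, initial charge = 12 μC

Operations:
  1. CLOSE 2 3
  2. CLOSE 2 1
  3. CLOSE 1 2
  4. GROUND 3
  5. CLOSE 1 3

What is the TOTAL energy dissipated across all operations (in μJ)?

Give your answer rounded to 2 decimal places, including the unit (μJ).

Initial: C1(5μF, Q=6μC, V=1.20V), C2(1μF, Q=13μC, V=13.00V), C3(2μF, Q=12μC, V=6.00V)
Op 1: CLOSE 2-3: Q_total=25.00, C_total=3.00, V=8.33; Q2=8.33, Q3=16.67; dissipated=16.333
Op 2: CLOSE 2-1: Q_total=14.33, C_total=6.00, V=2.39; Q2=2.39, Q1=11.94; dissipated=21.202
Op 3: CLOSE 1-2: Q_total=14.33, C_total=6.00, V=2.39; Q1=11.94, Q2=2.39; dissipated=0.000
Op 4: GROUND 3: Q3=0; energy lost=69.444
Op 5: CLOSE 1-3: Q_total=11.94, C_total=7.00, V=1.71; Q1=8.53, Q3=3.41; dissipated=4.076
Total dissipated: 111.056 μJ

Answer: 111.06 μJ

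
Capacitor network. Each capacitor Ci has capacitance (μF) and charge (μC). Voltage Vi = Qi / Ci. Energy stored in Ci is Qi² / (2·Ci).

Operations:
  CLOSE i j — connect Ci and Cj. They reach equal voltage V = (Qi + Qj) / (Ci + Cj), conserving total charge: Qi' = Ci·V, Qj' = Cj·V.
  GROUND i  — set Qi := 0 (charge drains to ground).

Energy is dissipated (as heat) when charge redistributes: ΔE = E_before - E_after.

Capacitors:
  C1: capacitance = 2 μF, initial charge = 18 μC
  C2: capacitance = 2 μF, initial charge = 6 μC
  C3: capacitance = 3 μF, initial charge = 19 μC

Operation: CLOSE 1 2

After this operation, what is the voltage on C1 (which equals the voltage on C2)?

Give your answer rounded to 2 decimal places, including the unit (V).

Answer: 6.00 V

Derivation:
Initial: C1(2μF, Q=18μC, V=9.00V), C2(2μF, Q=6μC, V=3.00V), C3(3μF, Q=19μC, V=6.33V)
Op 1: CLOSE 1-2: Q_total=24.00, C_total=4.00, V=6.00; Q1=12.00, Q2=12.00; dissipated=18.000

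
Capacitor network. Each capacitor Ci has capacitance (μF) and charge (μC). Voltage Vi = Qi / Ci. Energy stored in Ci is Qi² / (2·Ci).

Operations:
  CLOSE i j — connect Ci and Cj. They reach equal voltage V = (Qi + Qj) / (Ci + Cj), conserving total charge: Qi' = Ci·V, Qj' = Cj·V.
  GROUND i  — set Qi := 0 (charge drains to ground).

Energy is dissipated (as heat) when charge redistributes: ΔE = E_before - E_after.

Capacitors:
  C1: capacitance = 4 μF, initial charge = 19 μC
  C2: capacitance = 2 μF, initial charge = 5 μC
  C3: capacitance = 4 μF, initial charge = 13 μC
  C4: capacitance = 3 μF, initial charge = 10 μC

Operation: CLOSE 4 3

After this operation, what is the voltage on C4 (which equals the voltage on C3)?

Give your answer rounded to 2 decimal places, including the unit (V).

Initial: C1(4μF, Q=19μC, V=4.75V), C2(2μF, Q=5μC, V=2.50V), C3(4μF, Q=13μC, V=3.25V), C4(3μF, Q=10μC, V=3.33V)
Op 1: CLOSE 4-3: Q_total=23.00, C_total=7.00, V=3.29; Q4=9.86, Q3=13.14; dissipated=0.006

Answer: 3.29 V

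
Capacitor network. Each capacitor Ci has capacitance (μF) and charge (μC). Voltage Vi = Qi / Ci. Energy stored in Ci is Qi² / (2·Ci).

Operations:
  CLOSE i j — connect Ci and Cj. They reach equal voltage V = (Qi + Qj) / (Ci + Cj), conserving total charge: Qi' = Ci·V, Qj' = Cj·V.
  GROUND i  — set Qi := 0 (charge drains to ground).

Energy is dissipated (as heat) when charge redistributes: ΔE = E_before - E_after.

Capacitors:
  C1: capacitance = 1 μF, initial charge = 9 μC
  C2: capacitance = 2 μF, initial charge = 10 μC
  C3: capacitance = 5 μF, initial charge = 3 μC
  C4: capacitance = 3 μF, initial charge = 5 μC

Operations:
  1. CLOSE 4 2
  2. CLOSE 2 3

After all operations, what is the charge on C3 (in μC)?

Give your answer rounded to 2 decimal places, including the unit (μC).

Answer: 6.43 μC

Derivation:
Initial: C1(1μF, Q=9μC, V=9.00V), C2(2μF, Q=10μC, V=5.00V), C3(5μF, Q=3μC, V=0.60V), C4(3μF, Q=5μC, V=1.67V)
Op 1: CLOSE 4-2: Q_total=15.00, C_total=5.00, V=3.00; Q4=9.00, Q2=6.00; dissipated=6.667
Op 2: CLOSE 2-3: Q_total=9.00, C_total=7.00, V=1.29; Q2=2.57, Q3=6.43; dissipated=4.114
Final charges: Q1=9.00, Q2=2.57, Q3=6.43, Q4=9.00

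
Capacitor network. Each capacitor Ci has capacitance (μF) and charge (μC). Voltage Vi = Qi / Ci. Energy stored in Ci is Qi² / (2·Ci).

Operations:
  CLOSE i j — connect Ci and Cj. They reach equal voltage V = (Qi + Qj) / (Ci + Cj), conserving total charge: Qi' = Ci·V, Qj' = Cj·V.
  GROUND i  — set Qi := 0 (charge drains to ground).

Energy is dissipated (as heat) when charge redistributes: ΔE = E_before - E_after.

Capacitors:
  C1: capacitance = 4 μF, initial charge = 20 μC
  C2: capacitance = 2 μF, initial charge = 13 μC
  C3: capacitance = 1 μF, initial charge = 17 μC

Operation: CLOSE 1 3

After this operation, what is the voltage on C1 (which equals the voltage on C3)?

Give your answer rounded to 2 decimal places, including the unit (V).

Answer: 7.40 V

Derivation:
Initial: C1(4μF, Q=20μC, V=5.00V), C2(2μF, Q=13μC, V=6.50V), C3(1μF, Q=17μC, V=17.00V)
Op 1: CLOSE 1-3: Q_total=37.00, C_total=5.00, V=7.40; Q1=29.60, Q3=7.40; dissipated=57.600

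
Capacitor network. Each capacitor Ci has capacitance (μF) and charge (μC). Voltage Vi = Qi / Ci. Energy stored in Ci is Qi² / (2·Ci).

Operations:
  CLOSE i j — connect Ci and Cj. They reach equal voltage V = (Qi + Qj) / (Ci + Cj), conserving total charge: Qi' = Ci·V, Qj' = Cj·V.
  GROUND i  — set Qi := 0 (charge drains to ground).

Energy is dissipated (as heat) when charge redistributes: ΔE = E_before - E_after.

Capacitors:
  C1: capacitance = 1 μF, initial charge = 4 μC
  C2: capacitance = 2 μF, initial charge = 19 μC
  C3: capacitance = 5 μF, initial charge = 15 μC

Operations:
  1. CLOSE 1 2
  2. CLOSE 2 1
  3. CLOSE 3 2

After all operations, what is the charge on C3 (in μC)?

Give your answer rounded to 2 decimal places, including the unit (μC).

Initial: C1(1μF, Q=4μC, V=4.00V), C2(2μF, Q=19μC, V=9.50V), C3(5μF, Q=15μC, V=3.00V)
Op 1: CLOSE 1-2: Q_total=23.00, C_total=3.00, V=7.67; Q1=7.67, Q2=15.33; dissipated=10.083
Op 2: CLOSE 2-1: Q_total=23.00, C_total=3.00, V=7.67; Q2=15.33, Q1=7.67; dissipated=0.000
Op 3: CLOSE 3-2: Q_total=30.33, C_total=7.00, V=4.33; Q3=21.67, Q2=8.67; dissipated=15.556
Final charges: Q1=7.67, Q2=8.67, Q3=21.67

Answer: 21.67 μC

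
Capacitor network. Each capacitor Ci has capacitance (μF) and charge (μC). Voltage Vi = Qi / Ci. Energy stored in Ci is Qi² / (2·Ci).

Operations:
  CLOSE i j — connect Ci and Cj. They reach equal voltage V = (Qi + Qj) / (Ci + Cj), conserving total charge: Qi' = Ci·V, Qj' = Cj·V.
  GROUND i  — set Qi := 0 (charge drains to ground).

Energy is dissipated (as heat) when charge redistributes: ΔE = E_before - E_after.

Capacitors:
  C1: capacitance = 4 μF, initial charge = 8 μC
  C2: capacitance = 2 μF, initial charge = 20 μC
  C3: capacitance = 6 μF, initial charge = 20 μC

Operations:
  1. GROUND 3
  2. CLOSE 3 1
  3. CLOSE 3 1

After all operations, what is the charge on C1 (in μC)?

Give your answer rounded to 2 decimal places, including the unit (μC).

Initial: C1(4μF, Q=8μC, V=2.00V), C2(2μF, Q=20μC, V=10.00V), C3(6μF, Q=20μC, V=3.33V)
Op 1: GROUND 3: Q3=0; energy lost=33.333
Op 2: CLOSE 3-1: Q_total=8.00, C_total=10.00, V=0.80; Q3=4.80, Q1=3.20; dissipated=4.800
Op 3: CLOSE 3-1: Q_total=8.00, C_total=10.00, V=0.80; Q3=4.80, Q1=3.20; dissipated=0.000
Final charges: Q1=3.20, Q2=20.00, Q3=4.80

Answer: 3.20 μC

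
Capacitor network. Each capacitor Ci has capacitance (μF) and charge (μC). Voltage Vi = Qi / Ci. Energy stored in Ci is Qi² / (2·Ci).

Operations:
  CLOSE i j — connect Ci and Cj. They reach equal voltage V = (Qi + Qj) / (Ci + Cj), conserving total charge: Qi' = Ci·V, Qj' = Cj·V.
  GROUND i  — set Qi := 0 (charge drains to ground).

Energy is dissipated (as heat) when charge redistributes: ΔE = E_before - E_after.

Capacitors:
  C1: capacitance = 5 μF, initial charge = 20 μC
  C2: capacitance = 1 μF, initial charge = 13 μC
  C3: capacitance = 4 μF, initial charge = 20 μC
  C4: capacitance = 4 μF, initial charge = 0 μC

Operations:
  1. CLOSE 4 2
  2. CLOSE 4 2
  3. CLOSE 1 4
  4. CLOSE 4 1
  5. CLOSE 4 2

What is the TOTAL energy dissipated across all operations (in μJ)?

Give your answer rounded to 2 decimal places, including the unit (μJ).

Initial: C1(5μF, Q=20μC, V=4.00V), C2(1μF, Q=13μC, V=13.00V), C3(4μF, Q=20μC, V=5.00V), C4(4μF, Q=0μC, V=0.00V)
Op 1: CLOSE 4-2: Q_total=13.00, C_total=5.00, V=2.60; Q4=10.40, Q2=2.60; dissipated=67.600
Op 2: CLOSE 4-2: Q_total=13.00, C_total=5.00, V=2.60; Q4=10.40, Q2=2.60; dissipated=0.000
Op 3: CLOSE 1-4: Q_total=30.40, C_total=9.00, V=3.38; Q1=16.89, Q4=13.51; dissipated=2.178
Op 4: CLOSE 4-1: Q_total=30.40, C_total=9.00, V=3.38; Q4=13.51, Q1=16.89; dissipated=0.000
Op 5: CLOSE 4-2: Q_total=16.11, C_total=5.00, V=3.22; Q4=12.89, Q2=3.22; dissipated=0.242
Total dissipated: 70.020 μJ

Answer: 70.02 μJ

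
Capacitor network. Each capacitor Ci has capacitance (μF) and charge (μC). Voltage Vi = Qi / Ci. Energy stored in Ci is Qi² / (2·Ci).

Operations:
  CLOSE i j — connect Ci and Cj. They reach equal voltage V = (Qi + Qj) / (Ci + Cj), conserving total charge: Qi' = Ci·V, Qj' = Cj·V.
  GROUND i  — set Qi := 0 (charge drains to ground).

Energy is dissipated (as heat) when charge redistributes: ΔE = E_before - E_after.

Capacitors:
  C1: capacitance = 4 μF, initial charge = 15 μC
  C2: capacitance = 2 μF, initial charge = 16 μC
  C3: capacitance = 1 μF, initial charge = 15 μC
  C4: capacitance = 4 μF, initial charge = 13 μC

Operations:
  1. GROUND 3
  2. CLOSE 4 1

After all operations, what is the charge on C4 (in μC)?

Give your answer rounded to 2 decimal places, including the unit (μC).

Initial: C1(4μF, Q=15μC, V=3.75V), C2(2μF, Q=16μC, V=8.00V), C3(1μF, Q=15μC, V=15.00V), C4(4μF, Q=13μC, V=3.25V)
Op 1: GROUND 3: Q3=0; energy lost=112.500
Op 2: CLOSE 4-1: Q_total=28.00, C_total=8.00, V=3.50; Q4=14.00, Q1=14.00; dissipated=0.250
Final charges: Q1=14.00, Q2=16.00, Q3=0.00, Q4=14.00

Answer: 14.00 μC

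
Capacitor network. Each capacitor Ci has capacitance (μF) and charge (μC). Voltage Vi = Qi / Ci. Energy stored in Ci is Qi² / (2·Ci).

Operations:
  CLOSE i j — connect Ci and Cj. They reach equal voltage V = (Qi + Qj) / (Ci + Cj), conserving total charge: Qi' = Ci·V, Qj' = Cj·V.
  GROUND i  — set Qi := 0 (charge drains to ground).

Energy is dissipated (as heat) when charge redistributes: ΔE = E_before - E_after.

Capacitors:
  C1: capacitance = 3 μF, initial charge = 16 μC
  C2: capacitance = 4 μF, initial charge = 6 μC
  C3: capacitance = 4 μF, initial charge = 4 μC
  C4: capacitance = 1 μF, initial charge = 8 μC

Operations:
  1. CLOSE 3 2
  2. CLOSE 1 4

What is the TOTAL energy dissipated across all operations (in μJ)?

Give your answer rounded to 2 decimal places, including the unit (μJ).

Answer: 2.92 μJ

Derivation:
Initial: C1(3μF, Q=16μC, V=5.33V), C2(4μF, Q=6μC, V=1.50V), C3(4μF, Q=4μC, V=1.00V), C4(1μF, Q=8μC, V=8.00V)
Op 1: CLOSE 3-2: Q_total=10.00, C_total=8.00, V=1.25; Q3=5.00, Q2=5.00; dissipated=0.250
Op 2: CLOSE 1-4: Q_total=24.00, C_total=4.00, V=6.00; Q1=18.00, Q4=6.00; dissipated=2.667
Total dissipated: 2.917 μJ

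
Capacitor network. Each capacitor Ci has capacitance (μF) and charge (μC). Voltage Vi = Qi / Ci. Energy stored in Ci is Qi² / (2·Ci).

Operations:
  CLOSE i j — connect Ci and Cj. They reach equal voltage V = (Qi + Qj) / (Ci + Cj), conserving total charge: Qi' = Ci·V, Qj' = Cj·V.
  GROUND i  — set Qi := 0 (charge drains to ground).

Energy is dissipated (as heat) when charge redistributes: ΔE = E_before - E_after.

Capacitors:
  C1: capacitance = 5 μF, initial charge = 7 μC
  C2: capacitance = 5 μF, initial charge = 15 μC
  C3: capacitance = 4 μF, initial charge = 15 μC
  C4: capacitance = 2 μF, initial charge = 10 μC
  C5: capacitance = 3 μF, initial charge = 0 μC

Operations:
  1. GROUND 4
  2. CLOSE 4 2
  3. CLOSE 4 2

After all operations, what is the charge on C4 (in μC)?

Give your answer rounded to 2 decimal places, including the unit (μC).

Answer: 4.29 μC

Derivation:
Initial: C1(5μF, Q=7μC, V=1.40V), C2(5μF, Q=15μC, V=3.00V), C3(4μF, Q=15μC, V=3.75V), C4(2μF, Q=10μC, V=5.00V), C5(3μF, Q=0μC, V=0.00V)
Op 1: GROUND 4: Q4=0; energy lost=25.000
Op 2: CLOSE 4-2: Q_total=15.00, C_total=7.00, V=2.14; Q4=4.29, Q2=10.71; dissipated=6.429
Op 3: CLOSE 4-2: Q_total=15.00, C_total=7.00, V=2.14; Q4=4.29, Q2=10.71; dissipated=0.000
Final charges: Q1=7.00, Q2=10.71, Q3=15.00, Q4=4.29, Q5=0.00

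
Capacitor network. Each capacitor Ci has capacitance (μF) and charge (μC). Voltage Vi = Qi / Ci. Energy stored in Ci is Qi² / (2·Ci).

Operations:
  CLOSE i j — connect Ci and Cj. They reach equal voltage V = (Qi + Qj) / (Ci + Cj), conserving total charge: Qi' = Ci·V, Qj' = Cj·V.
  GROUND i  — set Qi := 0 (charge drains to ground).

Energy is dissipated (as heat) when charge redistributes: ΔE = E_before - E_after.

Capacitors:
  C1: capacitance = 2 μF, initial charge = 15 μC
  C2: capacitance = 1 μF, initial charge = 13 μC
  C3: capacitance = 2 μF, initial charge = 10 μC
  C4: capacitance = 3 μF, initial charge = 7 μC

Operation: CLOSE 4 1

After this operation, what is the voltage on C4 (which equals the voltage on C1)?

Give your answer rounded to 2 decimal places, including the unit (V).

Answer: 4.40 V

Derivation:
Initial: C1(2μF, Q=15μC, V=7.50V), C2(1μF, Q=13μC, V=13.00V), C3(2μF, Q=10μC, V=5.00V), C4(3μF, Q=7μC, V=2.33V)
Op 1: CLOSE 4-1: Q_total=22.00, C_total=5.00, V=4.40; Q4=13.20, Q1=8.80; dissipated=16.017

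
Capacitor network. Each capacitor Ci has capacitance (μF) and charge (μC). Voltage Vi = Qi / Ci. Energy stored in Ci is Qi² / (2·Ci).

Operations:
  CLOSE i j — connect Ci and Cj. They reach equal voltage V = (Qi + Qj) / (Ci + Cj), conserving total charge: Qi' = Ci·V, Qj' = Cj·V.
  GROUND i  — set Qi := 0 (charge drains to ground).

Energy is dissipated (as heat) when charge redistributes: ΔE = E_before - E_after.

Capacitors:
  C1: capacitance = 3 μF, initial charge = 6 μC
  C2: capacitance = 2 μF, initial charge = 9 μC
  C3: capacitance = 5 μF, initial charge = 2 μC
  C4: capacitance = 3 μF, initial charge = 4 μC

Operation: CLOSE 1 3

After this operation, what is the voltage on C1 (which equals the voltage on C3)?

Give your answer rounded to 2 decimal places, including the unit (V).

Initial: C1(3μF, Q=6μC, V=2.00V), C2(2μF, Q=9μC, V=4.50V), C3(5μF, Q=2μC, V=0.40V), C4(3μF, Q=4μC, V=1.33V)
Op 1: CLOSE 1-3: Q_total=8.00, C_total=8.00, V=1.00; Q1=3.00, Q3=5.00; dissipated=2.400

Answer: 1.00 V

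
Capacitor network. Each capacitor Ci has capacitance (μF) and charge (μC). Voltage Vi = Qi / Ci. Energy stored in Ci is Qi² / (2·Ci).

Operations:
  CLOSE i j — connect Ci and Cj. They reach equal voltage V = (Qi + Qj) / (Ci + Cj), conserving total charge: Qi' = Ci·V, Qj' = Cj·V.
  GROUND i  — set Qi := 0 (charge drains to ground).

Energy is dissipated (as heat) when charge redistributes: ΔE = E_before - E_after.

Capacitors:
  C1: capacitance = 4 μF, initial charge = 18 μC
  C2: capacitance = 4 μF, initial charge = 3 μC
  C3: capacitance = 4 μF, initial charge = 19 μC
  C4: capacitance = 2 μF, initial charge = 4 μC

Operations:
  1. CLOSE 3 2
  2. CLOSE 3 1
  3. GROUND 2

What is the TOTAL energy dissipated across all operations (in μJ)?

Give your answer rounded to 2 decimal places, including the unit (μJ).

Initial: C1(4μF, Q=18μC, V=4.50V), C2(4μF, Q=3μC, V=0.75V), C3(4μF, Q=19μC, V=4.75V), C4(2μF, Q=4μC, V=2.00V)
Op 1: CLOSE 3-2: Q_total=22.00, C_total=8.00, V=2.75; Q3=11.00, Q2=11.00; dissipated=16.000
Op 2: CLOSE 3-1: Q_total=29.00, C_total=8.00, V=3.62; Q3=14.50, Q1=14.50; dissipated=3.062
Op 3: GROUND 2: Q2=0; energy lost=15.125
Total dissipated: 34.188 μJ

Answer: 34.19 μJ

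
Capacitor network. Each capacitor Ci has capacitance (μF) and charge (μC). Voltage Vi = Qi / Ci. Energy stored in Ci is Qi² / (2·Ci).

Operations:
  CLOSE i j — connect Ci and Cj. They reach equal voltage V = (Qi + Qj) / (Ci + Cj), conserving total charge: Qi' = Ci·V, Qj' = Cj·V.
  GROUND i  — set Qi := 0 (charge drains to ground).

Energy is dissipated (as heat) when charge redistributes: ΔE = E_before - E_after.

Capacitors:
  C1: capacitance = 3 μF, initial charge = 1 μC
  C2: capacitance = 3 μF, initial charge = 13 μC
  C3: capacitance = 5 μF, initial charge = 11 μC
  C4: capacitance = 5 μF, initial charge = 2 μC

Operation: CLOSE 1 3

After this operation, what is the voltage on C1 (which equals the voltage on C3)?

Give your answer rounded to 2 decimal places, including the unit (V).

Answer: 1.50 V

Derivation:
Initial: C1(3μF, Q=1μC, V=0.33V), C2(3μF, Q=13μC, V=4.33V), C3(5μF, Q=11μC, V=2.20V), C4(5μF, Q=2μC, V=0.40V)
Op 1: CLOSE 1-3: Q_total=12.00, C_total=8.00, V=1.50; Q1=4.50, Q3=7.50; dissipated=3.267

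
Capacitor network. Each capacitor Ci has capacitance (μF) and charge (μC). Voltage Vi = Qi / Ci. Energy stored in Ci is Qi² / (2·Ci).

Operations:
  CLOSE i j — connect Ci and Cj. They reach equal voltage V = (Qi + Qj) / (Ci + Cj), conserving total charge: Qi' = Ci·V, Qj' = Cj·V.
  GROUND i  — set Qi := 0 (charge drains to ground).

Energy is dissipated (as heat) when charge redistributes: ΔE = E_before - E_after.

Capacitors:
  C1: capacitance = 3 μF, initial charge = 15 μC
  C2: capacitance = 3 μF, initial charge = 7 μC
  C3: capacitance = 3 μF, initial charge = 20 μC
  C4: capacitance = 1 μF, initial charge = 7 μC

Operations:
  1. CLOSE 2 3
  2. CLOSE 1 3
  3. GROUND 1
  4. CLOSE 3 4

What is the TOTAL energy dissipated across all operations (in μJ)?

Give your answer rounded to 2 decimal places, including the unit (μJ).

Initial: C1(3μF, Q=15μC, V=5.00V), C2(3μF, Q=7μC, V=2.33V), C3(3μF, Q=20μC, V=6.67V), C4(1μF, Q=7μC, V=7.00V)
Op 1: CLOSE 2-3: Q_total=27.00, C_total=6.00, V=4.50; Q2=13.50, Q3=13.50; dissipated=14.083
Op 2: CLOSE 1-3: Q_total=28.50, C_total=6.00, V=4.75; Q1=14.25, Q3=14.25; dissipated=0.188
Op 3: GROUND 1: Q1=0; energy lost=33.844
Op 4: CLOSE 3-4: Q_total=21.25, C_total=4.00, V=5.31; Q3=15.94, Q4=5.31; dissipated=1.898
Total dissipated: 50.013 μJ

Answer: 50.01 μJ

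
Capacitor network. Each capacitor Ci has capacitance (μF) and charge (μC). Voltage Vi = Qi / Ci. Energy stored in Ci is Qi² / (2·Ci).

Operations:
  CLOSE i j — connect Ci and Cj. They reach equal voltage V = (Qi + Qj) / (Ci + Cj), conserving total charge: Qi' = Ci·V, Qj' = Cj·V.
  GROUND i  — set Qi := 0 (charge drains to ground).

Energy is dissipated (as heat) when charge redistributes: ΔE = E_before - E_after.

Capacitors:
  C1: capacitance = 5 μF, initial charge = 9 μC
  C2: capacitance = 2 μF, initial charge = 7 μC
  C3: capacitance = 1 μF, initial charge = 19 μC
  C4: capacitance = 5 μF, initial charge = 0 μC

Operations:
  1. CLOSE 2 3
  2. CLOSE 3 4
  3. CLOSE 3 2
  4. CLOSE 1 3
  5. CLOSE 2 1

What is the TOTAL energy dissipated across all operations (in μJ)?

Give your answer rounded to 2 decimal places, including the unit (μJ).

Initial: C1(5μF, Q=9μC, V=1.80V), C2(2μF, Q=7μC, V=3.50V), C3(1μF, Q=19μC, V=19.00V), C4(5μF, Q=0μC, V=0.00V)
Op 1: CLOSE 2-3: Q_total=26.00, C_total=3.00, V=8.67; Q2=17.33, Q3=8.67; dissipated=80.083
Op 2: CLOSE 3-4: Q_total=8.67, C_total=6.00, V=1.44; Q3=1.44, Q4=7.22; dissipated=31.296
Op 3: CLOSE 3-2: Q_total=18.78, C_total=3.00, V=6.26; Q3=6.26, Q2=12.52; dissipated=17.387
Op 4: CLOSE 1-3: Q_total=15.26, C_total=6.00, V=2.54; Q1=12.72, Q3=2.54; dissipated=8.285
Op 5: CLOSE 2-1: Q_total=25.23, C_total=7.00, V=3.60; Q2=7.21, Q1=18.02; dissipated=9.864
Total dissipated: 146.915 μJ

Answer: 146.92 μJ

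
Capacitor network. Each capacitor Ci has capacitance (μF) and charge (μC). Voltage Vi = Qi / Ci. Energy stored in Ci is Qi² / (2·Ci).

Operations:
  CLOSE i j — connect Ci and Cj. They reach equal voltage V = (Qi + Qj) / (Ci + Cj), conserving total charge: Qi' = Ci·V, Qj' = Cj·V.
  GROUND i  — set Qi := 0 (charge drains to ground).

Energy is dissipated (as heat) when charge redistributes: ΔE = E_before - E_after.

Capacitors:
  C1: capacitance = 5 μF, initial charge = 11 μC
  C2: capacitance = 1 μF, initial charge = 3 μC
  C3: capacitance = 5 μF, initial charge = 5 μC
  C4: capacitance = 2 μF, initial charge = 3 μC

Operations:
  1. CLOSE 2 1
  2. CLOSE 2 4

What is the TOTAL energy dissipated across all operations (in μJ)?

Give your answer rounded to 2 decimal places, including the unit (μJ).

Answer: 0.50 μJ

Derivation:
Initial: C1(5μF, Q=11μC, V=2.20V), C2(1μF, Q=3μC, V=3.00V), C3(5μF, Q=5μC, V=1.00V), C4(2μF, Q=3μC, V=1.50V)
Op 1: CLOSE 2-1: Q_total=14.00, C_total=6.00, V=2.33; Q2=2.33, Q1=11.67; dissipated=0.267
Op 2: CLOSE 2-4: Q_total=5.33, C_total=3.00, V=1.78; Q2=1.78, Q4=3.56; dissipated=0.231
Total dissipated: 0.498 μJ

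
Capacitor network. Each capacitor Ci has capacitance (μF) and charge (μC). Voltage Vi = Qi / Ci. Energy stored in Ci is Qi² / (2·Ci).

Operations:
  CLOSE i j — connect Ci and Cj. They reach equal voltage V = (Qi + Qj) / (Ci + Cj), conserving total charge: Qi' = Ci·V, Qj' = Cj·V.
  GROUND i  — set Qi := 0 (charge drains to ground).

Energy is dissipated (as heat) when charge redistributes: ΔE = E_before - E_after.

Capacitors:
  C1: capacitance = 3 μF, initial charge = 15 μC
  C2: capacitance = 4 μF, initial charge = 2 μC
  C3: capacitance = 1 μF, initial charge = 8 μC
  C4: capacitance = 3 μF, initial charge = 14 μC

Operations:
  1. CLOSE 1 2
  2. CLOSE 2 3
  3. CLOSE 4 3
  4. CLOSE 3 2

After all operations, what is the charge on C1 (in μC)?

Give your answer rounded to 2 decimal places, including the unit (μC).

Initial: C1(3μF, Q=15μC, V=5.00V), C2(4μF, Q=2μC, V=0.50V), C3(1μF, Q=8μC, V=8.00V), C4(3μF, Q=14μC, V=4.67V)
Op 1: CLOSE 1-2: Q_total=17.00, C_total=7.00, V=2.43; Q1=7.29, Q2=9.71; dissipated=17.357
Op 2: CLOSE 2-3: Q_total=17.71, C_total=5.00, V=3.54; Q2=14.17, Q3=3.54; dissipated=12.416
Op 3: CLOSE 4-3: Q_total=17.54, C_total=4.00, V=4.39; Q4=13.16, Q3=4.39; dissipated=0.474
Op 4: CLOSE 3-2: Q_total=18.56, C_total=5.00, V=3.71; Q3=3.71, Q2=14.85; dissipated=0.284
Final charges: Q1=7.29, Q2=14.85, Q3=3.71, Q4=13.16

Answer: 7.29 μC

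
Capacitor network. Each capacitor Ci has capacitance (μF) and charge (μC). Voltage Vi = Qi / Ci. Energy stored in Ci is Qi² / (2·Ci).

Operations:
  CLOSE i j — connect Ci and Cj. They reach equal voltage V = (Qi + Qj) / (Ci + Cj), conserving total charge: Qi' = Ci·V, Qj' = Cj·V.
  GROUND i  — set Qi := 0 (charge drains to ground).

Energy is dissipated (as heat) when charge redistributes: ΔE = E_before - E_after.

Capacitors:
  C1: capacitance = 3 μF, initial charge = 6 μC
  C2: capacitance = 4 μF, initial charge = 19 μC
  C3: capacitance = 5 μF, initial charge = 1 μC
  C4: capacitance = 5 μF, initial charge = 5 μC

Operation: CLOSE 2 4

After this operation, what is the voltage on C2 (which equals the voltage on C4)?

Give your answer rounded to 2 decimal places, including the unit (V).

Answer: 2.67 V

Derivation:
Initial: C1(3μF, Q=6μC, V=2.00V), C2(4μF, Q=19μC, V=4.75V), C3(5μF, Q=1μC, V=0.20V), C4(5μF, Q=5μC, V=1.00V)
Op 1: CLOSE 2-4: Q_total=24.00, C_total=9.00, V=2.67; Q2=10.67, Q4=13.33; dissipated=15.625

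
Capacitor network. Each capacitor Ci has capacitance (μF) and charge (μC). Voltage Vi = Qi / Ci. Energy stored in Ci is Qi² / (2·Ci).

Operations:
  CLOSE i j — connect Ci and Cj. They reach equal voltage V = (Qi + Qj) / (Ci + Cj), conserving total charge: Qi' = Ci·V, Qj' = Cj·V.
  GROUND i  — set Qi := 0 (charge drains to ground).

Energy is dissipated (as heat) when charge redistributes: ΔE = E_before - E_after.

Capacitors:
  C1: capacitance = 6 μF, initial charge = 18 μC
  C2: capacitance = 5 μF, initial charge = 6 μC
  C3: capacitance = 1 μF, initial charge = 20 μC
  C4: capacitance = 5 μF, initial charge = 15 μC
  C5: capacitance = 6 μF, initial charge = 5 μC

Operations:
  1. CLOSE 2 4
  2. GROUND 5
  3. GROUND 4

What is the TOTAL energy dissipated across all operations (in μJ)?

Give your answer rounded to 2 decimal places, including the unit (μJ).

Initial: C1(6μF, Q=18μC, V=3.00V), C2(5μF, Q=6μC, V=1.20V), C3(1μF, Q=20μC, V=20.00V), C4(5μF, Q=15μC, V=3.00V), C5(6μF, Q=5μC, V=0.83V)
Op 1: CLOSE 2-4: Q_total=21.00, C_total=10.00, V=2.10; Q2=10.50, Q4=10.50; dissipated=4.050
Op 2: GROUND 5: Q5=0; energy lost=2.083
Op 3: GROUND 4: Q4=0; energy lost=11.025
Total dissipated: 17.158 μJ

Answer: 17.16 μJ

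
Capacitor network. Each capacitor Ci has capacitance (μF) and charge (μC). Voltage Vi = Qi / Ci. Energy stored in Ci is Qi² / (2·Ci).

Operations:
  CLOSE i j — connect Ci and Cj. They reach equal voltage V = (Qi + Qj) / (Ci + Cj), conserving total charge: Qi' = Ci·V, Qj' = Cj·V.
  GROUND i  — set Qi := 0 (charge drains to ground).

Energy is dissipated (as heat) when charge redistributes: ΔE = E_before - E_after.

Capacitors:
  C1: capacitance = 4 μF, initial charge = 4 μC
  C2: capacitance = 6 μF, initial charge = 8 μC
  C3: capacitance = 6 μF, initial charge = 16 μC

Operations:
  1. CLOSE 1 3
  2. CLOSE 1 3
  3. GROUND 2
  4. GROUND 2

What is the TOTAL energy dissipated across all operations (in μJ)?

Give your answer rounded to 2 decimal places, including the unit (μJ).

Initial: C1(4μF, Q=4μC, V=1.00V), C2(6μF, Q=8μC, V=1.33V), C3(6μF, Q=16μC, V=2.67V)
Op 1: CLOSE 1-3: Q_total=20.00, C_total=10.00, V=2.00; Q1=8.00, Q3=12.00; dissipated=3.333
Op 2: CLOSE 1-3: Q_total=20.00, C_total=10.00, V=2.00; Q1=8.00, Q3=12.00; dissipated=0.000
Op 3: GROUND 2: Q2=0; energy lost=5.333
Op 4: GROUND 2: Q2=0; energy lost=0.000
Total dissipated: 8.667 μJ

Answer: 8.67 μJ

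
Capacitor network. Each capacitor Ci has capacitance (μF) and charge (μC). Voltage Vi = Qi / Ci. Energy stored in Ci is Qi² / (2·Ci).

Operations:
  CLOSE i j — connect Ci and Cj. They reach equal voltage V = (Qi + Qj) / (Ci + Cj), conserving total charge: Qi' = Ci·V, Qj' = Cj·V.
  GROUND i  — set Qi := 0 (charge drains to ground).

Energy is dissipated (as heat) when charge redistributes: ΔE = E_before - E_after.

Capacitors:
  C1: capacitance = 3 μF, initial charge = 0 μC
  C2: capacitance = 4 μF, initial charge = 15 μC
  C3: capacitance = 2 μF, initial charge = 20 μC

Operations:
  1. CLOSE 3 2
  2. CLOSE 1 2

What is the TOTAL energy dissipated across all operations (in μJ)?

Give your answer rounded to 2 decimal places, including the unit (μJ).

Answer: 55.21 μJ

Derivation:
Initial: C1(3μF, Q=0μC, V=0.00V), C2(4μF, Q=15μC, V=3.75V), C3(2μF, Q=20μC, V=10.00V)
Op 1: CLOSE 3-2: Q_total=35.00, C_total=6.00, V=5.83; Q3=11.67, Q2=23.33; dissipated=26.042
Op 2: CLOSE 1-2: Q_total=23.33, C_total=7.00, V=3.33; Q1=10.00, Q2=13.33; dissipated=29.167
Total dissipated: 55.208 μJ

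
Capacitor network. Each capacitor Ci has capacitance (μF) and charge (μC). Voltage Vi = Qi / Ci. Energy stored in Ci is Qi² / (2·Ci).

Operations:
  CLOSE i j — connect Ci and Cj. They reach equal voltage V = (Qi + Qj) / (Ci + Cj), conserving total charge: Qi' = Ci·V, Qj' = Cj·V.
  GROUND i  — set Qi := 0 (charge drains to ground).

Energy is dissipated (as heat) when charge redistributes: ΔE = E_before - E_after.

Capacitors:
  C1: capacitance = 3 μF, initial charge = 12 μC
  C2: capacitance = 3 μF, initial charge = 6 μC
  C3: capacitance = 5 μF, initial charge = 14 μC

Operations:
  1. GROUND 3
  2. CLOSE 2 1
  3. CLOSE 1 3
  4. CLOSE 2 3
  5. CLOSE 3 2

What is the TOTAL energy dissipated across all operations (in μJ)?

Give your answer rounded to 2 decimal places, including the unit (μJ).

Initial: C1(3μF, Q=12μC, V=4.00V), C2(3μF, Q=6μC, V=2.00V), C3(5μF, Q=14μC, V=2.80V)
Op 1: GROUND 3: Q3=0; energy lost=19.600
Op 2: CLOSE 2-1: Q_total=18.00, C_total=6.00, V=3.00; Q2=9.00, Q1=9.00; dissipated=3.000
Op 3: CLOSE 1-3: Q_total=9.00, C_total=8.00, V=1.12; Q1=3.38, Q3=5.62; dissipated=8.438
Op 4: CLOSE 2-3: Q_total=14.62, C_total=8.00, V=1.83; Q2=5.48, Q3=9.14; dissipated=3.296
Op 5: CLOSE 3-2: Q_total=14.62, C_total=8.00, V=1.83; Q3=9.14, Q2=5.48; dissipated=0.000
Total dissipated: 34.333 μJ

Answer: 34.33 μJ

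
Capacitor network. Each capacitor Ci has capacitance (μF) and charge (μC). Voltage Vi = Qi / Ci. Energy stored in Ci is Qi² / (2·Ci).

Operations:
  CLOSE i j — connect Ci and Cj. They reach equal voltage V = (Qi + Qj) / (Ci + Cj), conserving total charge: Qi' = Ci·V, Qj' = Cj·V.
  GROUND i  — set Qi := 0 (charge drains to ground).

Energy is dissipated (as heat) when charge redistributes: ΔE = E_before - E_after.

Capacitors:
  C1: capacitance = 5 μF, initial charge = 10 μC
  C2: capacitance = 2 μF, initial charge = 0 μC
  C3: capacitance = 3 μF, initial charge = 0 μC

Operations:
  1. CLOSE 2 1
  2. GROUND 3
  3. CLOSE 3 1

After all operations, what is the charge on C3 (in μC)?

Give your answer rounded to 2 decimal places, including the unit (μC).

Initial: C1(5μF, Q=10μC, V=2.00V), C2(2μF, Q=0μC, V=0.00V), C3(3μF, Q=0μC, V=0.00V)
Op 1: CLOSE 2-1: Q_total=10.00, C_total=7.00, V=1.43; Q2=2.86, Q1=7.14; dissipated=2.857
Op 2: GROUND 3: Q3=0; energy lost=0.000
Op 3: CLOSE 3-1: Q_total=7.14, C_total=8.00, V=0.89; Q3=2.68, Q1=4.46; dissipated=1.913
Final charges: Q1=4.46, Q2=2.86, Q3=2.68

Answer: 2.68 μC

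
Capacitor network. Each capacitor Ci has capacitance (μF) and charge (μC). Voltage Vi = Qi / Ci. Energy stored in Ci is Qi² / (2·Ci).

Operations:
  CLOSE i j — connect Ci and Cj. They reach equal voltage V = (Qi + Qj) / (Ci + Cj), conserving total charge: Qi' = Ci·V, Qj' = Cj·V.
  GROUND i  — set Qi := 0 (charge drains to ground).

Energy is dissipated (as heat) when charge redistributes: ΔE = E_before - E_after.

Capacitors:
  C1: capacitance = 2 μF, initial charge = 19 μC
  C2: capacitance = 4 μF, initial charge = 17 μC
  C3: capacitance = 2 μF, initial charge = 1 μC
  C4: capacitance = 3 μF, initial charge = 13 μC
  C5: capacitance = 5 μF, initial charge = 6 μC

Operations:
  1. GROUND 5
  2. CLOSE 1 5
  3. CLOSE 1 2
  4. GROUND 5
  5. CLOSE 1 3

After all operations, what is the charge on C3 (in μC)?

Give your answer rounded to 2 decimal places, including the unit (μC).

Initial: C1(2μF, Q=19μC, V=9.50V), C2(4μF, Q=17μC, V=4.25V), C3(2μF, Q=1μC, V=0.50V), C4(3μF, Q=13μC, V=4.33V), C5(5μF, Q=6μC, V=1.20V)
Op 1: GROUND 5: Q5=0; energy lost=3.600
Op 2: CLOSE 1-5: Q_total=19.00, C_total=7.00, V=2.71; Q1=5.43, Q5=13.57; dissipated=64.464
Op 3: CLOSE 1-2: Q_total=22.43, C_total=6.00, V=3.74; Q1=7.48, Q2=14.95; dissipated=1.572
Op 4: GROUND 5: Q5=0; energy lost=18.418
Op 5: CLOSE 1-3: Q_total=8.48, C_total=4.00, V=2.12; Q1=4.24, Q3=4.24; dissipated=5.243
Final charges: Q1=4.24, Q2=14.95, Q3=4.24, Q4=13.00, Q5=0.00

Answer: 4.24 μC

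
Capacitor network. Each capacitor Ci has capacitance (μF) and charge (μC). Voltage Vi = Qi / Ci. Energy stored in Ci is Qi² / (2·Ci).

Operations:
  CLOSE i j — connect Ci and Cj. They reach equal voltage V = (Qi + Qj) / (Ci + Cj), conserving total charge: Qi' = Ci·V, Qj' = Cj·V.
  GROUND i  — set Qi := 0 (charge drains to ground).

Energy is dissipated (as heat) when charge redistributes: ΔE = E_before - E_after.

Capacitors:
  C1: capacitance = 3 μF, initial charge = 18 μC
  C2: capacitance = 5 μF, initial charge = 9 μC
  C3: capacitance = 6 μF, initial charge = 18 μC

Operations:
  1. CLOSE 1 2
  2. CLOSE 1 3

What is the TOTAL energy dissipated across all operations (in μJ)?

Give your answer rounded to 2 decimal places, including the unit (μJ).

Answer: 16.68 μJ

Derivation:
Initial: C1(3μF, Q=18μC, V=6.00V), C2(5μF, Q=9μC, V=1.80V), C3(6μF, Q=18μC, V=3.00V)
Op 1: CLOSE 1-2: Q_total=27.00, C_total=8.00, V=3.38; Q1=10.12, Q2=16.88; dissipated=16.538
Op 2: CLOSE 1-3: Q_total=28.12, C_total=9.00, V=3.12; Q1=9.38, Q3=18.75; dissipated=0.141
Total dissipated: 16.678 μJ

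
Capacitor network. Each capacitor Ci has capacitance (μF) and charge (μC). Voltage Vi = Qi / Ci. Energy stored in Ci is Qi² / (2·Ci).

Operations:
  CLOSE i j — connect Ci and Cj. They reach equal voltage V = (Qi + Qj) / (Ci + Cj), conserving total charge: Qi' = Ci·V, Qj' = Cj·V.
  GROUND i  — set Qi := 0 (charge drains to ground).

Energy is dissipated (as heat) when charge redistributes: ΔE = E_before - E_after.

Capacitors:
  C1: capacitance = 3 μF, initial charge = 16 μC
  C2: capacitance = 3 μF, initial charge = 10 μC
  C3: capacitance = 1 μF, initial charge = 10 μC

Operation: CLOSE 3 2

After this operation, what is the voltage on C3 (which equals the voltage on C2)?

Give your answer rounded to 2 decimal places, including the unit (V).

Answer: 5.00 V

Derivation:
Initial: C1(3μF, Q=16μC, V=5.33V), C2(3μF, Q=10μC, V=3.33V), C3(1μF, Q=10μC, V=10.00V)
Op 1: CLOSE 3-2: Q_total=20.00, C_total=4.00, V=5.00; Q3=5.00, Q2=15.00; dissipated=16.667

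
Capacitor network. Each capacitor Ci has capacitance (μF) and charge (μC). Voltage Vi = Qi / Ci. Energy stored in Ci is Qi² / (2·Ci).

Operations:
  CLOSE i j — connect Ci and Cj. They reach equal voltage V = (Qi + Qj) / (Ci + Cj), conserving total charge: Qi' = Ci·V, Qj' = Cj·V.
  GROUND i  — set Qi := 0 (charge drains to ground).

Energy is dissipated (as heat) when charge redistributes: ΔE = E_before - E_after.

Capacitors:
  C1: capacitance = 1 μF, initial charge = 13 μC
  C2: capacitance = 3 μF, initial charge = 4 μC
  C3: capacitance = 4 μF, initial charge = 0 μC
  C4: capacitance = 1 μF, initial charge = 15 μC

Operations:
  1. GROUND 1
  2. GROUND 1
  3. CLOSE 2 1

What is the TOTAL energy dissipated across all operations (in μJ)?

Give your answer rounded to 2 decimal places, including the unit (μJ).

Answer: 85.17 μJ

Derivation:
Initial: C1(1μF, Q=13μC, V=13.00V), C2(3μF, Q=4μC, V=1.33V), C3(4μF, Q=0μC, V=0.00V), C4(1μF, Q=15μC, V=15.00V)
Op 1: GROUND 1: Q1=0; energy lost=84.500
Op 2: GROUND 1: Q1=0; energy lost=0.000
Op 3: CLOSE 2-1: Q_total=4.00, C_total=4.00, V=1.00; Q2=3.00, Q1=1.00; dissipated=0.667
Total dissipated: 85.167 μJ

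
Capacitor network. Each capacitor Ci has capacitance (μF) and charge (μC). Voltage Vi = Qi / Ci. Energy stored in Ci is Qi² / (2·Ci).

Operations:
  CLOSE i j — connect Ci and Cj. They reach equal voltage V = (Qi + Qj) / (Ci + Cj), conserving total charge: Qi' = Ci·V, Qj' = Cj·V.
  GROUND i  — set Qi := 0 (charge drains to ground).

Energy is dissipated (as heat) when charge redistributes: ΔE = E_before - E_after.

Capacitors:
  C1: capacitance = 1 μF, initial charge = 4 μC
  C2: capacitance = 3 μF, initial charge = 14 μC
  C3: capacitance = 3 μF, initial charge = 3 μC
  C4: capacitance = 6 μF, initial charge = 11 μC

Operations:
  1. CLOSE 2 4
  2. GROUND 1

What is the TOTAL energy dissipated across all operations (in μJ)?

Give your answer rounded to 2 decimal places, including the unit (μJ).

Initial: C1(1μF, Q=4μC, V=4.00V), C2(3μF, Q=14μC, V=4.67V), C3(3μF, Q=3μC, V=1.00V), C4(6μF, Q=11μC, V=1.83V)
Op 1: CLOSE 2-4: Q_total=25.00, C_total=9.00, V=2.78; Q2=8.33, Q4=16.67; dissipated=8.028
Op 2: GROUND 1: Q1=0; energy lost=8.000
Total dissipated: 16.028 μJ

Answer: 16.03 μJ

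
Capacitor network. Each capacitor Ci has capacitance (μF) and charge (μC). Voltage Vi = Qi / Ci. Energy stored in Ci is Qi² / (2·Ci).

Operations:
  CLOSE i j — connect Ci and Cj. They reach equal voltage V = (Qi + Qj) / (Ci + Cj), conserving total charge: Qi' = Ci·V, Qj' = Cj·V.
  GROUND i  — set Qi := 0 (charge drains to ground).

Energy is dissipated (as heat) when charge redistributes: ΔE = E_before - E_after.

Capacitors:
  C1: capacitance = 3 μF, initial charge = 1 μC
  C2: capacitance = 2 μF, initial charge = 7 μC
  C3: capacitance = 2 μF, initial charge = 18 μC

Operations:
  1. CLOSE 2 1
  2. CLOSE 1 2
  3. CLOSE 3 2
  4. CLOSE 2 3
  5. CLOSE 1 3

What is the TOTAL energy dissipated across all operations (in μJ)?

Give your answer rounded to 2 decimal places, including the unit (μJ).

Answer: 41.61 μJ

Derivation:
Initial: C1(3μF, Q=1μC, V=0.33V), C2(2μF, Q=7μC, V=3.50V), C3(2μF, Q=18μC, V=9.00V)
Op 1: CLOSE 2-1: Q_total=8.00, C_total=5.00, V=1.60; Q2=3.20, Q1=4.80; dissipated=6.017
Op 2: CLOSE 1-2: Q_total=8.00, C_total=5.00, V=1.60; Q1=4.80, Q2=3.20; dissipated=0.000
Op 3: CLOSE 3-2: Q_total=21.20, C_total=4.00, V=5.30; Q3=10.60, Q2=10.60; dissipated=27.380
Op 4: CLOSE 2-3: Q_total=21.20, C_total=4.00, V=5.30; Q2=10.60, Q3=10.60; dissipated=0.000
Op 5: CLOSE 1-3: Q_total=15.40, C_total=5.00, V=3.08; Q1=9.24, Q3=6.16; dissipated=8.214
Total dissipated: 41.611 μJ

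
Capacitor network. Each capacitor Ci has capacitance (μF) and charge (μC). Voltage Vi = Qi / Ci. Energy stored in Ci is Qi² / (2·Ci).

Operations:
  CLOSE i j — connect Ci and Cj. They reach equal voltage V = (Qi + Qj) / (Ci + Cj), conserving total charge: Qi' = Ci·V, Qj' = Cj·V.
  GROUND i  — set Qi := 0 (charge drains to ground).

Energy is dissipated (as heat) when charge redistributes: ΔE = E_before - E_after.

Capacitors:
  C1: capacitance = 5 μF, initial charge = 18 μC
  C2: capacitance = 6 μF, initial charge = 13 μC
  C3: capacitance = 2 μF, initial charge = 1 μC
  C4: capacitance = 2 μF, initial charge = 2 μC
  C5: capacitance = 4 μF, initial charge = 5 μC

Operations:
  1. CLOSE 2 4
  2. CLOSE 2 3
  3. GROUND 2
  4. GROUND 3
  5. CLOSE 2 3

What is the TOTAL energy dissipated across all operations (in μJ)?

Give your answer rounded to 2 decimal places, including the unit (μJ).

Answer: 11.82 μJ

Derivation:
Initial: C1(5μF, Q=18μC, V=3.60V), C2(6μF, Q=13μC, V=2.17V), C3(2μF, Q=1μC, V=0.50V), C4(2μF, Q=2μC, V=1.00V), C5(4μF, Q=5μC, V=1.25V)
Op 1: CLOSE 2-4: Q_total=15.00, C_total=8.00, V=1.88; Q2=11.25, Q4=3.75; dissipated=1.021
Op 2: CLOSE 2-3: Q_total=12.25, C_total=8.00, V=1.53; Q2=9.19, Q3=3.06; dissipated=1.418
Op 3: GROUND 2: Q2=0; energy lost=7.034
Op 4: GROUND 3: Q3=0; energy lost=2.345
Op 5: CLOSE 2-3: Q_total=0.00, C_total=8.00, V=0.00; Q2=0.00, Q3=0.00; dissipated=0.000
Total dissipated: 11.818 μJ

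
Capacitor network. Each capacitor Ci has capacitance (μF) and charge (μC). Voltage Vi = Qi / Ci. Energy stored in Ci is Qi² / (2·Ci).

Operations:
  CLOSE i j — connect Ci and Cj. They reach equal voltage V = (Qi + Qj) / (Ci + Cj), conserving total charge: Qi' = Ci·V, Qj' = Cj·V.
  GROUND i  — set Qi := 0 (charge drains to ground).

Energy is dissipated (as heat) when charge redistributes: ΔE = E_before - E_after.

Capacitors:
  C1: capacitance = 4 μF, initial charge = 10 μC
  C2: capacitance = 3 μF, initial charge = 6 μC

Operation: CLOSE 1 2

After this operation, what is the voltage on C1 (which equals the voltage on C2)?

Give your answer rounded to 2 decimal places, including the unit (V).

Initial: C1(4μF, Q=10μC, V=2.50V), C2(3μF, Q=6μC, V=2.00V)
Op 1: CLOSE 1-2: Q_total=16.00, C_total=7.00, V=2.29; Q1=9.14, Q2=6.86; dissipated=0.214

Answer: 2.29 V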